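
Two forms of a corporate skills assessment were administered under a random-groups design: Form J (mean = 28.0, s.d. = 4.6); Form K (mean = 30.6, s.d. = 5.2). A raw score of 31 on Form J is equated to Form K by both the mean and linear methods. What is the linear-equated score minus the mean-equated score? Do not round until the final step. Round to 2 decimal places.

0.39

Mean-equated: 31 + (30.6 − 28.0) = 33.60
Linear-equated: (5.2/4.6)(31 − 28.0) + 30.6 = 33.991
Difference = 33.991 − 33.60 = 0.39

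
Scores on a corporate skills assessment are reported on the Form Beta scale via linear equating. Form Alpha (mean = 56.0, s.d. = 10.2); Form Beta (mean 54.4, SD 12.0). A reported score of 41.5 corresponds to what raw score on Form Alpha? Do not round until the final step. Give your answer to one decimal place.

Invert y = (SD_Y/SD_X)(x − M_X) + M_Y:
x = (SD_X/SD_Y)(y − M_Y) + M_X = (10.2/12.0)(41.5 − 54.4) + 56.0
x = 0.850000 × -12.900 + 56.0 = 45.0

45.0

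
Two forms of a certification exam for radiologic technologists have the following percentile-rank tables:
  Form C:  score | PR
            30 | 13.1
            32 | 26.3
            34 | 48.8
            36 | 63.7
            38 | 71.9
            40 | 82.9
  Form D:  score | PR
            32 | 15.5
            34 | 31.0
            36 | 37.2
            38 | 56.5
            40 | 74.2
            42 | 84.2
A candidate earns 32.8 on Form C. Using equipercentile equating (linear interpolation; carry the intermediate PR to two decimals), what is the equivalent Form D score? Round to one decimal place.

PR of 32.8 on Form C: 26.3 + (32.8 − 32)/(34 − 32) × (48.8 − 26.3) = 35.30
On Form D, PR 35.30 falls between score 34 (PR 31.0) and 36 (PR 37.2).
Interpolate: 34 + (35.30 − 31.0)/(37.2 − 31.0) × (36 − 34) = 35.4

35.4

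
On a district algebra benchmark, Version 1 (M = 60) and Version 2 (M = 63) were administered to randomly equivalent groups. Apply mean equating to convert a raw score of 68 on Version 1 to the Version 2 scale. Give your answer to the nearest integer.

71

Mean equating: y = x + (M_Y − M_X) = 68 + (63 − 60) = 71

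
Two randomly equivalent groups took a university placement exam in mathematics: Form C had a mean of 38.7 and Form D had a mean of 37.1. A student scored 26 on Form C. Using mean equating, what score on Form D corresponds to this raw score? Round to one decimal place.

Mean equating: y = x + (M_Y − M_X) = 26 + (37.1 − 38.7) = 24.4

24.4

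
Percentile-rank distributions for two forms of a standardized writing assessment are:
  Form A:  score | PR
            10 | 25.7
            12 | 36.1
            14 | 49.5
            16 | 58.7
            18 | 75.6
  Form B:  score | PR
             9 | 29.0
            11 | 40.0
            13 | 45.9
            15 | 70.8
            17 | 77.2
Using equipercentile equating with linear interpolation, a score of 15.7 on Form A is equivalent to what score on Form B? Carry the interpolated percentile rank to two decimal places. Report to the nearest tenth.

13.9

PR of 15.7 on Form A: 49.5 + (15.7 − 14)/(16 − 14) × (58.7 − 49.5) = 57.32
On Form B, PR 57.32 falls between score 13 (PR 45.9) and 15 (PR 70.8).
Interpolate: 13 + (57.32 − 45.9)/(70.8 − 45.9) × (15 − 13) = 13.9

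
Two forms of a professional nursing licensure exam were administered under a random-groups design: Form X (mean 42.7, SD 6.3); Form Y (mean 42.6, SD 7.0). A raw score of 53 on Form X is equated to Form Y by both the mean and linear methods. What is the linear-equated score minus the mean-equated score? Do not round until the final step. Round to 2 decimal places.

1.14

Mean-equated: 53 + (42.6 − 42.7) = 52.90
Linear-equated: (7.0/6.3)(53 − 42.7) + 42.6 = 54.044
Difference = 54.044 − 52.90 = 1.14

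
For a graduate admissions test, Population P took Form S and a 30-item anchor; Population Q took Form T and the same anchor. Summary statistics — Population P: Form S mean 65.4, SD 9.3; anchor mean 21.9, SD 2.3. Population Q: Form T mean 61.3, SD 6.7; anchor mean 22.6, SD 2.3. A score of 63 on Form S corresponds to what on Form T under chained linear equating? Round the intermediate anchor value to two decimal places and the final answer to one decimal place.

57.5

Form S → anchor (Population P): v = (2.3/9.3)(63 − 65.4) + 21.9 = 21.31
anchor → Form T (Population Q): y = (6.7/2.3)(21.31 − 22.6) + 61.3 = 57.5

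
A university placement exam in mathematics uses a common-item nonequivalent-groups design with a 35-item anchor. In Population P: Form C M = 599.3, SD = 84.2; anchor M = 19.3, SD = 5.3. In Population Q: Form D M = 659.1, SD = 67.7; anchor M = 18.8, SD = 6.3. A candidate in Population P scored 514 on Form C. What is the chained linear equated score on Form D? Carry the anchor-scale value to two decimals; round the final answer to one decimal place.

606.8

Form C → anchor (Population P): v = (5.3/84.2)(514 − 599.3) + 19.3 = 13.93
anchor → Form D (Population Q): y = (67.7/6.3)(13.93 − 18.8) + 659.1 = 606.8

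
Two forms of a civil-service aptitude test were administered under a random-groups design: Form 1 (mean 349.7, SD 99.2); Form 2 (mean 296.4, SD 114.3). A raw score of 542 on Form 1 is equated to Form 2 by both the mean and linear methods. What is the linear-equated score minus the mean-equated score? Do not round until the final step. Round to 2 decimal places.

29.27

Mean-equated: 542 + (296.4 − 349.7) = 488.70
Linear-equated: (114.3/99.2)(542 − 349.7) + 296.4 = 517.971
Difference = 517.971 − 488.70 = 29.27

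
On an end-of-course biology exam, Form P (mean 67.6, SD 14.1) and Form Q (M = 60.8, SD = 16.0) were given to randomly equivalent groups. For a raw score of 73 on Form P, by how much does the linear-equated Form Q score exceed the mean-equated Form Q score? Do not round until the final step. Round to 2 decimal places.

Mean-equated: 73 + (60.8 − 67.6) = 66.20
Linear-equated: (16.0/14.1)(73 − 67.6) + 60.8 = 66.928
Difference = 66.928 − 66.20 = 0.73

0.73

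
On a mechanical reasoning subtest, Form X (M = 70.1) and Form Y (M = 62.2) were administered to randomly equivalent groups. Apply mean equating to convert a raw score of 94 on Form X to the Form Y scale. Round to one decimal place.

86.1

Mean equating: y = x + (M_Y − M_X) = 94 + (62.2 − 70.1) = 86.1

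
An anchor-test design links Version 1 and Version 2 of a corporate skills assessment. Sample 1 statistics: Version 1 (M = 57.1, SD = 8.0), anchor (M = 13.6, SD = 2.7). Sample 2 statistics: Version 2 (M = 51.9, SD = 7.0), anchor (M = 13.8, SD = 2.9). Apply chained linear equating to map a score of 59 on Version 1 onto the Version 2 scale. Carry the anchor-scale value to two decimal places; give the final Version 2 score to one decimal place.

Version 1 → anchor (Sample 1): v = (2.7/8.0)(59 − 57.1) + 13.6 = 14.24
anchor → Version 2 (Sample 2): y = (7.0/2.9)(14.24 − 13.8) + 51.9 = 53.0

53.0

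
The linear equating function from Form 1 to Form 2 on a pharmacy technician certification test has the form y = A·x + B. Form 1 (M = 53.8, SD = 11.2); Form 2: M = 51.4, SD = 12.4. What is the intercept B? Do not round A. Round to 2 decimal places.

A = SD_Y / SD_X = 12.4 / 11.2 = 1.107143
B = M_Y − A·M_X = 51.4 − 1.107143 × 53.8 = -8.16

-8.16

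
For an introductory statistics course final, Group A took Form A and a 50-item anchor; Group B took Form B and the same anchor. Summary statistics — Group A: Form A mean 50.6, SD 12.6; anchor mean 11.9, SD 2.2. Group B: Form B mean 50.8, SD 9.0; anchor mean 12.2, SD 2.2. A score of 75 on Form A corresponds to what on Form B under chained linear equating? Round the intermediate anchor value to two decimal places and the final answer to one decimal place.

Form A → anchor (Group A): v = (2.2/12.6)(75 − 50.6) + 11.9 = 16.16
anchor → Form B (Group B): y = (9.0/2.2)(16.16 − 12.2) + 50.8 = 67.0

67.0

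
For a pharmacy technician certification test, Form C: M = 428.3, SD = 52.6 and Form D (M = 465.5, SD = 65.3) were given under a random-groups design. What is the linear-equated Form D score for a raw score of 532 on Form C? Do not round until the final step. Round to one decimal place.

594.2

Linear equating: y = (SD_Y/SD_X)(x − M_X) + M_Y
y = (65.3/52.6)(532 − 428.3) + 465.5
y = 1.241445 × 103.7 + 465.5 = 128.7378 + 465.5 = 594.2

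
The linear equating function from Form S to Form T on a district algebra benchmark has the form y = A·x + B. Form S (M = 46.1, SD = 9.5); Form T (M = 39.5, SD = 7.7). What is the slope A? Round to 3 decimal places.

0.811

A = SD_Y / SD_X = 7.7 / 9.5 = 0.811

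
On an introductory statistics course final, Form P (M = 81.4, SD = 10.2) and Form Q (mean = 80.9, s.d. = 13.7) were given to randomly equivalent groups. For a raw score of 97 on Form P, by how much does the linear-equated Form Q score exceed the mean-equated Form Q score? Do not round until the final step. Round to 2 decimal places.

Mean-equated: 97 + (80.9 − 81.4) = 96.50
Linear-equated: (13.7/10.2)(97 − 81.4) + 80.9 = 101.853
Difference = 101.853 − 96.50 = 5.35

5.35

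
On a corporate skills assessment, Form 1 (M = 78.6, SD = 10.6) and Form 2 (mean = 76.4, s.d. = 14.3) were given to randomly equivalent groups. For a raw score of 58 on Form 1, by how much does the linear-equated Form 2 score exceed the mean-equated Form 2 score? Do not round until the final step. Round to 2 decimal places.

-7.19

Mean-equated: 58 + (76.4 − 78.6) = 55.80
Linear-equated: (14.3/10.6)(58 − 78.6) + 76.4 = 48.609
Difference = 48.609 − 55.80 = -7.19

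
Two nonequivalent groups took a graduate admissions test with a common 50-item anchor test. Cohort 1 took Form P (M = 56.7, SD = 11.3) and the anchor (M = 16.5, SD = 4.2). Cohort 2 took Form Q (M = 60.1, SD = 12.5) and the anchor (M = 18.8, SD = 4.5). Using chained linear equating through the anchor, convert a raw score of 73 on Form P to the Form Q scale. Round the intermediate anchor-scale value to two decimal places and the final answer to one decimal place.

70.5

Form P → anchor (Cohort 1): v = (4.2/11.3)(73 − 56.7) + 16.5 = 22.56
anchor → Form Q (Cohort 2): y = (12.5/4.5)(22.56 − 18.8) + 60.1 = 70.5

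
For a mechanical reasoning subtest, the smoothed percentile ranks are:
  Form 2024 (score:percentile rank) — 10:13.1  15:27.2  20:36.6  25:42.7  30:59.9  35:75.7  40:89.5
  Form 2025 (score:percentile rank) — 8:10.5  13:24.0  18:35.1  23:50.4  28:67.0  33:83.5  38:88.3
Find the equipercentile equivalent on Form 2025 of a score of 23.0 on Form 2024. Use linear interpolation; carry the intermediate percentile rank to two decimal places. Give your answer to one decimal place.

19.7

PR of 23.0 on Form 2024: 36.6 + (23.0 − 20)/(25 − 20) × (42.7 − 36.6) = 40.26
On Form 2025, PR 40.26 falls between score 18 (PR 35.1) and 23 (PR 50.4).
Interpolate: 18 + (40.26 − 35.1)/(50.4 − 35.1) × (23 − 18) = 19.7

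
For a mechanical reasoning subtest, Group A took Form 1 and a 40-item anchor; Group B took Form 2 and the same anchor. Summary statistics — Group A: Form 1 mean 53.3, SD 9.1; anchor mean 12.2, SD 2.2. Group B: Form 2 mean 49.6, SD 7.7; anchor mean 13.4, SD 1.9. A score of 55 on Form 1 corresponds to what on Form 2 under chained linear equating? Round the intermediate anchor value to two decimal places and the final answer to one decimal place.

Form 1 → anchor (Group A): v = (2.2/9.1)(55 − 53.3) + 12.2 = 12.61
anchor → Form 2 (Group B): y = (7.7/1.9)(12.61 − 13.4) + 49.6 = 46.4

46.4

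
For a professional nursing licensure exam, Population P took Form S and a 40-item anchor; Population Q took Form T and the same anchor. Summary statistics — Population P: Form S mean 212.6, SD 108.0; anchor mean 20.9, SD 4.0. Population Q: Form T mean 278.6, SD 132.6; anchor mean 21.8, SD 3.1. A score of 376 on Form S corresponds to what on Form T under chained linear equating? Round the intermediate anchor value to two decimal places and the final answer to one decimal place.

498.9

Form S → anchor (Population P): v = (4.0/108.0)(376 − 212.6) + 20.9 = 26.95
anchor → Form T (Population Q): y = (132.6/3.1)(26.95 − 21.8) + 278.6 = 498.9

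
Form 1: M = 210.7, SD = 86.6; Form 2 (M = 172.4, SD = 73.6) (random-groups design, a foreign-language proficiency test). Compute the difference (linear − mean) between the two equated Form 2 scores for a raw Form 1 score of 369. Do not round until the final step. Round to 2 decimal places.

Mean-equated: 369 + (172.4 − 210.7) = 330.70
Linear-equated: (73.6/86.6)(369 − 210.7) + 172.4 = 306.937
Difference = 306.937 − 330.70 = -23.76

-23.76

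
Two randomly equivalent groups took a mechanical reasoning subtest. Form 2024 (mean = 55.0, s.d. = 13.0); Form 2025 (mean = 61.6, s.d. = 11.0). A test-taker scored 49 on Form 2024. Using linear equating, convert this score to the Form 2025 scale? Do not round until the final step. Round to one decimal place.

Linear equating: y = (SD_Y/SD_X)(x − M_X) + M_Y
y = (11.0/13.0)(49 − 55.0) + 61.6
y = 0.846154 × -6.0 + 61.6 = -5.0769 + 61.6 = 56.5

56.5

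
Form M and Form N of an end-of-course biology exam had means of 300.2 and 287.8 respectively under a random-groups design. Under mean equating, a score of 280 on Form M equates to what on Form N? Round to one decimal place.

267.6

Mean equating: y = x + (M_Y − M_X) = 280 + (287.8 − 300.2) = 267.6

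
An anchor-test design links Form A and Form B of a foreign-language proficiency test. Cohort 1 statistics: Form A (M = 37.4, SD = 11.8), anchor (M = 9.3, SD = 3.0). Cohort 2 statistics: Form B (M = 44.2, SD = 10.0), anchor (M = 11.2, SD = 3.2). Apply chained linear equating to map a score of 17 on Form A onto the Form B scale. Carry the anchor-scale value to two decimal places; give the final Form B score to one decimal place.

Form A → anchor (Cohort 1): v = (3.0/11.8)(17 − 37.4) + 9.3 = 4.11
anchor → Form B (Cohort 2): y = (10.0/3.2)(4.11 − 11.2) + 44.2 = 22.0

22.0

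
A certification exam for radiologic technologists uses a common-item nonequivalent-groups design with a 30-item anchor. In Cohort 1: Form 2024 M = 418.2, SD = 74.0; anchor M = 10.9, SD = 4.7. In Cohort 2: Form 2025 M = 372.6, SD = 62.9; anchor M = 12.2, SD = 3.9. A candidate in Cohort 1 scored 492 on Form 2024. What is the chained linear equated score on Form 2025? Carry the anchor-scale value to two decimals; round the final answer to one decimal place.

427.3

Form 2024 → anchor (Cohort 1): v = (4.7/74.0)(492 − 418.2) + 10.9 = 15.59
anchor → Form 2025 (Cohort 2): y = (62.9/3.9)(15.59 − 12.2) + 372.6 = 427.3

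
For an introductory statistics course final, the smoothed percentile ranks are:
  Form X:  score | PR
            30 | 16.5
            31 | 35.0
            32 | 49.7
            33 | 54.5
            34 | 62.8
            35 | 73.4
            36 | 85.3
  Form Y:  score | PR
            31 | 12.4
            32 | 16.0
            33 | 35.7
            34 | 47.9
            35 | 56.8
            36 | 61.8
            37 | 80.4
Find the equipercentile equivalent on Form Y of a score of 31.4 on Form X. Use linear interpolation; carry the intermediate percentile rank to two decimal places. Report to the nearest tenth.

33.4

PR of 31.4 on Form X: 35.0 + (31.4 − 31)/(32 − 31) × (49.7 − 35.0) = 40.88
On Form Y, PR 40.88 falls between score 33 (PR 35.7) and 34 (PR 47.9).
Interpolate: 33 + (40.88 − 35.7)/(47.9 − 35.7) × (34 − 33) = 33.4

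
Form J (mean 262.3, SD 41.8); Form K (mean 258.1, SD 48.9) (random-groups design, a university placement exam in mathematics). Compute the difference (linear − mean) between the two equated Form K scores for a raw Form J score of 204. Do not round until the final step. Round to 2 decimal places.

-9.90

Mean-equated: 204 + (258.1 − 262.3) = 199.80
Linear-equated: (48.9/41.8)(204 − 262.3) + 258.1 = 189.897
Difference = 189.897 − 199.80 = -9.90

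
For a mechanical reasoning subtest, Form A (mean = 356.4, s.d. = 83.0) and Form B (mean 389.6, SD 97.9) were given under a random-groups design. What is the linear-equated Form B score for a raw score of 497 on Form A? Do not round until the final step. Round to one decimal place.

555.4

Linear equating: y = (SD_Y/SD_X)(x − M_X) + M_Y
y = (97.9/83.0)(497 − 356.4) + 389.6
y = 1.179518 × 140.6 + 389.6 = 165.8402 + 389.6 = 555.4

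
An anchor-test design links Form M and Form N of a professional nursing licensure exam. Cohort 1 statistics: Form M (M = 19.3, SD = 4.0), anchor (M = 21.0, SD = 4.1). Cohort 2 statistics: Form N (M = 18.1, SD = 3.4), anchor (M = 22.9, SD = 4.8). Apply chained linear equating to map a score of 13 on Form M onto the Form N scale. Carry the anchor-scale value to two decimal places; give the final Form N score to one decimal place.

12.2

Form M → anchor (Cohort 1): v = (4.1/4.0)(13 − 19.3) + 21.0 = 14.54
anchor → Form N (Cohort 2): y = (3.4/4.8)(14.54 − 22.9) + 18.1 = 12.2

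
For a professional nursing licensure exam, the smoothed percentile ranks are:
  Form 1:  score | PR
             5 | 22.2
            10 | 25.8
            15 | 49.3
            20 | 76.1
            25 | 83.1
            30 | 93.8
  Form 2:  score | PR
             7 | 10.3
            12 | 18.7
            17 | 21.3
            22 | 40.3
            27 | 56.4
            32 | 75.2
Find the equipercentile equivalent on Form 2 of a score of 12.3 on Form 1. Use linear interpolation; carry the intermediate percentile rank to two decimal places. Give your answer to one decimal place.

PR of 12.3 on Form 1: 25.8 + (12.3 − 10)/(15 − 10) × (49.3 − 25.8) = 36.61
On Form 2, PR 36.61 falls between score 17 (PR 21.3) and 22 (PR 40.3).
Interpolate: 17 + (36.61 − 21.3)/(40.3 − 21.3) × (22 − 17) = 21.0

21.0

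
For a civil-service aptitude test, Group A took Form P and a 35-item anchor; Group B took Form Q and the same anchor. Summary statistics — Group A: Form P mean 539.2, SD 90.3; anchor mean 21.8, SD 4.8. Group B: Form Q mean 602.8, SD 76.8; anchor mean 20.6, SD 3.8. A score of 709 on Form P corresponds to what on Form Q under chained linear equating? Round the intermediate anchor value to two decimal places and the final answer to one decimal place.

809.6

Form P → anchor (Group A): v = (4.8/90.3)(709 − 539.2) + 21.8 = 30.83
anchor → Form Q (Group B): y = (76.8/3.8)(30.83 − 20.6) + 602.8 = 809.6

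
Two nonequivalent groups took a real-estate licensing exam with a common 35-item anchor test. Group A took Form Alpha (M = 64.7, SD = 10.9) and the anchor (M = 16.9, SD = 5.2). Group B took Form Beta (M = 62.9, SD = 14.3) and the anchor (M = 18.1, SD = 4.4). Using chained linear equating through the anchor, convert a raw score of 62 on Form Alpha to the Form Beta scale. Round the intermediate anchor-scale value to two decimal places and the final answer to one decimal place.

54.8

Form Alpha → anchor (Group A): v = (5.2/10.9)(62 − 64.7) + 16.9 = 15.61
anchor → Form Beta (Group B): y = (14.3/4.4)(15.61 − 18.1) + 62.9 = 54.8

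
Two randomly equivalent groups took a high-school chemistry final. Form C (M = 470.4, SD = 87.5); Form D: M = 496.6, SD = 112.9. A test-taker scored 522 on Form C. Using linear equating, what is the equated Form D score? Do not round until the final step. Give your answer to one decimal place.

Linear equating: y = (SD_Y/SD_X)(x − M_X) + M_Y
y = (112.9/87.5)(522 − 470.4) + 496.6
y = 1.290286 × 51.6 + 496.6 = 66.5787 + 496.6 = 563.2

563.2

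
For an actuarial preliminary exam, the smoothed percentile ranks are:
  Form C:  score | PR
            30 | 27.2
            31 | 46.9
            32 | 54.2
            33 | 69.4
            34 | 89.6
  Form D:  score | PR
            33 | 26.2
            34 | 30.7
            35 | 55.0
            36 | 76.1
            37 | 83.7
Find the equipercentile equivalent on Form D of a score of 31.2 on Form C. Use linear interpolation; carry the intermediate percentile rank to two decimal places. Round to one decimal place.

34.7

PR of 31.2 on Form C: 46.9 + (31.2 − 31)/(32 − 31) × (54.2 − 46.9) = 48.36
On Form D, PR 48.36 falls between score 34 (PR 30.7) and 35 (PR 55.0).
Interpolate: 34 + (48.36 − 30.7)/(55.0 − 30.7) × (35 − 34) = 34.7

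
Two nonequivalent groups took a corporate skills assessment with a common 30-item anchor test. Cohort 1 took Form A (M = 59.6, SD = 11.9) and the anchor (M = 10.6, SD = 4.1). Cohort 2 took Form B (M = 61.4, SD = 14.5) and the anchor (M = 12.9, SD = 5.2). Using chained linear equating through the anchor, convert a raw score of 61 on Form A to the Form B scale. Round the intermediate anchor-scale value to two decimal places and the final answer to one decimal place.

Form A → anchor (Cohort 1): v = (4.1/11.9)(61 − 59.6) + 10.6 = 11.08
anchor → Form B (Cohort 2): y = (14.5/5.2)(11.08 − 12.9) + 61.4 = 56.3

56.3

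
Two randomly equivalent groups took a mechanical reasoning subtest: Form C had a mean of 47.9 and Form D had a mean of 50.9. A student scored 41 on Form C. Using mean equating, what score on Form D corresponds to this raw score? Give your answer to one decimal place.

44.0

Mean equating: y = x + (M_Y − M_X) = 41 + (50.9 − 47.9) = 44.0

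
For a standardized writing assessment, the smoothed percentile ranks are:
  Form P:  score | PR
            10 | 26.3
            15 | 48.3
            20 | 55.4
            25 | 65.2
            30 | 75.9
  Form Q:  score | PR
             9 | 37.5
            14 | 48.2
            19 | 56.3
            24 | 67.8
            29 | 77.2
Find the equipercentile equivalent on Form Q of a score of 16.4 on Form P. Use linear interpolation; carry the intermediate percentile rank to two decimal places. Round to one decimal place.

15.3

PR of 16.4 on Form P: 48.3 + (16.4 − 15)/(20 − 15) × (55.4 − 48.3) = 50.29
On Form Q, PR 50.29 falls between score 14 (PR 48.2) and 19 (PR 56.3).
Interpolate: 14 + (50.29 − 48.2)/(56.3 − 48.2) × (19 − 14) = 15.3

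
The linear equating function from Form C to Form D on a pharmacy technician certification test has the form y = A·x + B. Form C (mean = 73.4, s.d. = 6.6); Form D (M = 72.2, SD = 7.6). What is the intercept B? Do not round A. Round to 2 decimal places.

A = SD_Y / SD_X = 7.6 / 6.6 = 1.151515
B = M_Y − A·M_X = 72.2 − 1.151515 × 73.4 = -12.32

-12.32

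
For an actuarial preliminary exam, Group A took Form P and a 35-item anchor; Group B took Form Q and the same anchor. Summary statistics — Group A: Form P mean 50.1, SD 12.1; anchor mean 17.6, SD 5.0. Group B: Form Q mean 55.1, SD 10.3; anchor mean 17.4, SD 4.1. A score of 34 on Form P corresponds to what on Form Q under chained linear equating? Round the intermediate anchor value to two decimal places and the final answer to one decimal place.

Form P → anchor (Group A): v = (5.0/12.1)(34 − 50.1) + 17.6 = 10.95
anchor → Form Q (Group B): y = (10.3/4.1)(10.95 − 17.4) + 55.1 = 38.9

38.9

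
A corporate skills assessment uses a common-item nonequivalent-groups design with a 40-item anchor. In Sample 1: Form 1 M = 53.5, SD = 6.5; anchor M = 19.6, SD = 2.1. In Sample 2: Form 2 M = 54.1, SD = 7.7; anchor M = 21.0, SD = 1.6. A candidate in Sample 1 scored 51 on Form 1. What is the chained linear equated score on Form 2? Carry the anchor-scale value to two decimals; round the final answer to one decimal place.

43.5

Form 1 → anchor (Sample 1): v = (2.1/6.5)(51 − 53.5) + 19.6 = 18.79
anchor → Form 2 (Sample 2): y = (7.7/1.6)(18.79 − 21.0) + 54.1 = 43.5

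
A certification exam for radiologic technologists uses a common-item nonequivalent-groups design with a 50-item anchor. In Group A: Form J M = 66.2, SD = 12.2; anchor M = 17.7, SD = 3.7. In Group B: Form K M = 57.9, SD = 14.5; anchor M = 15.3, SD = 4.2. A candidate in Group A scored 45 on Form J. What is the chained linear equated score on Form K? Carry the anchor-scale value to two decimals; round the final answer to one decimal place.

44.0

Form J → anchor (Group A): v = (3.7/12.2)(45 − 66.2) + 17.7 = 11.27
anchor → Form K (Group B): y = (14.5/4.2)(11.27 − 15.3) + 57.9 = 44.0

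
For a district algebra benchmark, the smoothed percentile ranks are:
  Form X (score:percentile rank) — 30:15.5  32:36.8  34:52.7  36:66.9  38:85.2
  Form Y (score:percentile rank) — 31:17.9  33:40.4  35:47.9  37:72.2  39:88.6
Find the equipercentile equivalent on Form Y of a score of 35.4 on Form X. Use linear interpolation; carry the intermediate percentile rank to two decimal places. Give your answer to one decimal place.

PR of 35.4 on Form X: 52.7 + (35.4 − 34)/(36 − 34) × (66.9 − 52.7) = 62.64
On Form Y, PR 62.64 falls between score 35 (PR 47.9) and 37 (PR 72.2).
Interpolate: 35 + (62.64 − 47.9)/(72.2 − 47.9) × (37 − 35) = 36.2

36.2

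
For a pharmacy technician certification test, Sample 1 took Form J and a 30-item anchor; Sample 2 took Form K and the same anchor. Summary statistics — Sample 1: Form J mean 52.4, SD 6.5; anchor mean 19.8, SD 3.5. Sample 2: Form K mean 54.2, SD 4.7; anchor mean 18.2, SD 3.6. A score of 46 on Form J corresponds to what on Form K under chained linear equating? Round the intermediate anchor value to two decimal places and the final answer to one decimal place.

Form J → anchor (Sample 1): v = (3.5/6.5)(46 − 52.4) + 19.8 = 16.35
anchor → Form K (Sample 2): y = (4.7/3.6)(16.35 − 18.2) + 54.2 = 51.8

51.8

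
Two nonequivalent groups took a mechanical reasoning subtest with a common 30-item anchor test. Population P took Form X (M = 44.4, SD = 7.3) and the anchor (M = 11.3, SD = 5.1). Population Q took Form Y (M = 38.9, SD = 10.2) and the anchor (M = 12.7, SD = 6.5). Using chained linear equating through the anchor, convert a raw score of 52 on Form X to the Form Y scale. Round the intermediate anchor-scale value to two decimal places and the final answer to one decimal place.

Form X → anchor (Population P): v = (5.1/7.3)(52 − 44.4) + 11.3 = 16.61
anchor → Form Y (Population Q): y = (10.2/6.5)(16.61 − 12.7) + 38.9 = 45.0

45.0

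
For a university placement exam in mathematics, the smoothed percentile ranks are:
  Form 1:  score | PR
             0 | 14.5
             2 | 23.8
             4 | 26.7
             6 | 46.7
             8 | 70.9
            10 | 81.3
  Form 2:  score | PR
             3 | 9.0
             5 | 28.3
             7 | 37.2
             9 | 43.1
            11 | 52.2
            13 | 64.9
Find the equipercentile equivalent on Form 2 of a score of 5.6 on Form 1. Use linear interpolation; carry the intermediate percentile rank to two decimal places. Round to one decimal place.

PR of 5.6 on Form 1: 26.7 + (5.6 − 4)/(6 − 4) × (46.7 − 26.7) = 42.70
On Form 2, PR 42.70 falls between score 7 (PR 37.2) and 9 (PR 43.1).
Interpolate: 7 + (42.70 − 37.2)/(43.1 − 37.2) × (9 − 7) = 8.9

8.9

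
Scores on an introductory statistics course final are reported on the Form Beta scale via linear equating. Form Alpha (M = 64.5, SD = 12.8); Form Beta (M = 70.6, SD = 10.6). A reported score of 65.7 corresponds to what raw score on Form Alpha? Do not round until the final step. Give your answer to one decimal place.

58.6

Invert y = (SD_Y/SD_X)(x − M_X) + M_Y:
x = (SD_X/SD_Y)(y − M_Y) + M_X = (12.8/10.6)(65.7 − 70.6) + 64.5
x = 1.207547 × -4.900 + 64.5 = 58.6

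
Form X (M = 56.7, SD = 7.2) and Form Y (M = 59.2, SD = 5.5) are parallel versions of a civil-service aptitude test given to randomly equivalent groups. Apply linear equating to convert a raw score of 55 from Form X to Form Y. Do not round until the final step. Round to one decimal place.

57.9

Linear equating: y = (SD_Y/SD_X)(x − M_X) + M_Y
y = (5.5/7.2)(55 − 56.7) + 59.2
y = 0.763889 × -1.7 + 59.2 = -1.2986 + 59.2 = 57.9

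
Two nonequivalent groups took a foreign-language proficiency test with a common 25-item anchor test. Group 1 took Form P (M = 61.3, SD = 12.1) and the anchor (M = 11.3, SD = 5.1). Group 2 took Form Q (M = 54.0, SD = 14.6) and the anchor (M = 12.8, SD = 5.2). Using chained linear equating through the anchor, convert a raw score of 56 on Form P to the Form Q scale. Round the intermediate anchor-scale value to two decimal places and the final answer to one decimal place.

43.5

Form P → anchor (Group 1): v = (5.1/12.1)(56 − 61.3) + 11.3 = 9.07
anchor → Form Q (Group 2): y = (14.6/5.2)(9.07 − 12.8) + 54.0 = 43.5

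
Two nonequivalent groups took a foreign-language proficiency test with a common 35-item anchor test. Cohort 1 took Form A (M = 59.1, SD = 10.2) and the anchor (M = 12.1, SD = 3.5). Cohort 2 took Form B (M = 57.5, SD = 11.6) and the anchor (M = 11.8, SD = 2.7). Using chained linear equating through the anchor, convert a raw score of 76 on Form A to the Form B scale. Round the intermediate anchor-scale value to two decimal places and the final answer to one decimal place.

Form A → anchor (Cohort 1): v = (3.5/10.2)(76 − 59.1) + 12.1 = 17.90
anchor → Form B (Cohort 2): y = (11.6/2.7)(17.90 − 11.8) + 57.5 = 83.7

83.7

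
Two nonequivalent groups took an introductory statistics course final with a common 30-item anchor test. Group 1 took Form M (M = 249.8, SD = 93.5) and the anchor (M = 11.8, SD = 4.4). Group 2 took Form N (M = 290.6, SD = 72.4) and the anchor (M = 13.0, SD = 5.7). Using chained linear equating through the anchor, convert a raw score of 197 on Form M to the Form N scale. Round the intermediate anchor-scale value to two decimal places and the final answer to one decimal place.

Form M → anchor (Group 1): v = (4.4/93.5)(197 − 249.8) + 11.8 = 9.32
anchor → Form N (Group 2): y = (72.4/5.7)(9.32 − 13.0) + 290.6 = 243.9

243.9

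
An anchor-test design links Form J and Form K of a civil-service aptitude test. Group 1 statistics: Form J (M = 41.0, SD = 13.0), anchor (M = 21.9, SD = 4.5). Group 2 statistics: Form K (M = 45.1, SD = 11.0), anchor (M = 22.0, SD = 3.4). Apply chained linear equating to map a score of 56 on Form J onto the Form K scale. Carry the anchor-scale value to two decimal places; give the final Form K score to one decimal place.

61.6

Form J → anchor (Group 1): v = (4.5/13.0)(56 − 41.0) + 21.9 = 27.09
anchor → Form K (Group 2): y = (11.0/3.4)(27.09 − 22.0) + 45.1 = 61.6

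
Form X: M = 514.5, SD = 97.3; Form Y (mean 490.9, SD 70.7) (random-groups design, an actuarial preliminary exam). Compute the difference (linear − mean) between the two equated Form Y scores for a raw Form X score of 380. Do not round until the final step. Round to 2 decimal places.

Mean-equated: 380 + (490.9 − 514.5) = 356.40
Linear-equated: (70.7/97.3)(380 − 514.5) + 490.9 = 393.170
Difference = 393.170 − 356.40 = 36.77

36.77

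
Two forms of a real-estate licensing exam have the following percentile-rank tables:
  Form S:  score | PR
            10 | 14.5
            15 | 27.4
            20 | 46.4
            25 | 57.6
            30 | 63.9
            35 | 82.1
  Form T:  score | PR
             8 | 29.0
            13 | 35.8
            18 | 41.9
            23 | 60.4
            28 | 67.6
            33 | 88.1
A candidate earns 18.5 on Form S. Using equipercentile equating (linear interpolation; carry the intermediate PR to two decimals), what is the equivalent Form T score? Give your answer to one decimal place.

PR of 18.5 on Form S: 27.4 + (18.5 − 15)/(20 − 15) × (46.4 − 27.4) = 40.70
On Form T, PR 40.70 falls between score 13 (PR 35.8) and 18 (PR 41.9).
Interpolate: 13 + (40.70 − 35.8)/(41.9 − 35.8) × (18 − 13) = 17.0

17.0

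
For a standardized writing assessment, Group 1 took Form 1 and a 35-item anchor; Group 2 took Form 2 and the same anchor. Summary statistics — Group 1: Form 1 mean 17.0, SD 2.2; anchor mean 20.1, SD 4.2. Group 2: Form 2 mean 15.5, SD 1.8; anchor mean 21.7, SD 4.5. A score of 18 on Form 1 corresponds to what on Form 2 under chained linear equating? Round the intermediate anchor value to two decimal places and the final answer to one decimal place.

Form 1 → anchor (Group 1): v = (4.2/2.2)(18 − 17.0) + 20.1 = 22.01
anchor → Form 2 (Group 2): y = (1.8/4.5)(22.01 − 21.7) + 15.5 = 15.6

15.6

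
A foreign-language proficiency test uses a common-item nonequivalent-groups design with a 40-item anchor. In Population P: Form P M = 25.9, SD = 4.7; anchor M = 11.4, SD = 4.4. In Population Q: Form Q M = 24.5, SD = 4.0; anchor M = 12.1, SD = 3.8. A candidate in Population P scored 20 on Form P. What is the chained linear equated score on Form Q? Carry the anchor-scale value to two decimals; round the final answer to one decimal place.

Form P → anchor (Population P): v = (4.4/4.7)(20 − 25.9) + 11.4 = 5.88
anchor → Form Q (Population Q): y = (4.0/3.8)(5.88 − 12.1) + 24.5 = 18.0

18.0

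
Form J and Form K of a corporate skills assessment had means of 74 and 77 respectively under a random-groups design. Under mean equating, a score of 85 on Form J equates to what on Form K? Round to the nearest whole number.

88

Mean equating: y = x + (M_Y − M_X) = 85 + (77 − 74) = 88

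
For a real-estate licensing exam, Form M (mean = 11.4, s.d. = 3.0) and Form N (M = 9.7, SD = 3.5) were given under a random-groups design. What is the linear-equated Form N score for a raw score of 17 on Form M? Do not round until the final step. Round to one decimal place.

16.2

Linear equating: y = (SD_Y/SD_X)(x − M_X) + M_Y
y = (3.5/3.0)(17 − 11.4) + 9.7
y = 1.166667 × 5.6 + 9.7 = 6.5333 + 9.7 = 16.2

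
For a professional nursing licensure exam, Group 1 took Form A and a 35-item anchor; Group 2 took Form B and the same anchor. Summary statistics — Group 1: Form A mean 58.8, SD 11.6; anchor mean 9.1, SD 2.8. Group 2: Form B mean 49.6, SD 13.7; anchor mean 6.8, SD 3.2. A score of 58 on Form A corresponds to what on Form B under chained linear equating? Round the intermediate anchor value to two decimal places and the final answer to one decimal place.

58.6

Form A → anchor (Group 1): v = (2.8/11.6)(58 − 58.8) + 9.1 = 8.91
anchor → Form B (Group 2): y = (13.7/3.2)(8.91 − 6.8) + 49.6 = 58.6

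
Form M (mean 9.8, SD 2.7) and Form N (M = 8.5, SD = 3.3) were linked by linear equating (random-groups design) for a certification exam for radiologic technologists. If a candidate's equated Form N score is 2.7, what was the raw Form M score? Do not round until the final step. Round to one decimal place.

Invert y = (SD_Y/SD_X)(x − M_X) + M_Y:
x = (SD_X/SD_Y)(y − M_Y) + M_X = (2.7/3.3)(2.7 − 8.5) + 9.8
x = 0.818182 × -5.800 + 9.8 = 5.1

5.1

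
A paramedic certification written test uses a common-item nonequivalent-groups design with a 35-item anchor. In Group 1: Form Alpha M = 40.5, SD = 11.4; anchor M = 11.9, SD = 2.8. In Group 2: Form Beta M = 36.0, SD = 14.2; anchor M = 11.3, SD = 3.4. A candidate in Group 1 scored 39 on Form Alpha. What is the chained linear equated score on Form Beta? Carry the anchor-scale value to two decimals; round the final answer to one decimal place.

Form Alpha → anchor (Group 1): v = (2.8/11.4)(39 − 40.5) + 11.9 = 11.53
anchor → Form Beta (Group 2): y = (14.2/3.4)(11.53 − 11.3) + 36.0 = 37.0

37.0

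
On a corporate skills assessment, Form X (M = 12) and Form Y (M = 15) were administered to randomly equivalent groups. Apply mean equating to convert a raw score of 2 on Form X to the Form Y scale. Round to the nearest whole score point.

Mean equating: y = x + (M_Y − M_X) = 2 + (15 − 12) = 5

5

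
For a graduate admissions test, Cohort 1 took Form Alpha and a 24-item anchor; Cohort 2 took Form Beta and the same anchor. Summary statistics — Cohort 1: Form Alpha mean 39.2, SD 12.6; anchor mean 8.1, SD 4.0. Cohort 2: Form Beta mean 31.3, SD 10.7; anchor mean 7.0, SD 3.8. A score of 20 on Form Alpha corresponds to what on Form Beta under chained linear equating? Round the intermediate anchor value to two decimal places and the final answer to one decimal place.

Form Alpha → anchor (Cohort 1): v = (4.0/12.6)(20 − 39.2) + 8.1 = 2.00
anchor → Form Beta (Cohort 2): y = (10.7/3.8)(2.00 − 7.0) + 31.3 = 17.2

17.2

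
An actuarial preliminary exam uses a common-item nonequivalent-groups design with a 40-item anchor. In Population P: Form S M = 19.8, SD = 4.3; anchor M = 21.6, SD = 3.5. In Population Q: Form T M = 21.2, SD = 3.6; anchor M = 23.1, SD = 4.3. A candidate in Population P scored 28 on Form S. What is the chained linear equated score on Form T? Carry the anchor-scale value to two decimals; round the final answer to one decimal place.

Form S → anchor (Population P): v = (3.5/4.3)(28 − 19.8) + 21.6 = 28.27
anchor → Form T (Population Q): y = (3.6/4.3)(28.27 − 23.1) + 21.2 = 25.5

25.5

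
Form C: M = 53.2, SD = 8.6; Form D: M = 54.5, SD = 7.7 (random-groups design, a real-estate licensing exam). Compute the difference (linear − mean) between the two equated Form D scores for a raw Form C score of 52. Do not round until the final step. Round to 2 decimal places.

0.13

Mean-equated: 52 + (54.5 − 53.2) = 53.30
Linear-equated: (7.7/8.6)(52 − 53.2) + 54.5 = 53.426
Difference = 53.426 − 53.30 = 0.13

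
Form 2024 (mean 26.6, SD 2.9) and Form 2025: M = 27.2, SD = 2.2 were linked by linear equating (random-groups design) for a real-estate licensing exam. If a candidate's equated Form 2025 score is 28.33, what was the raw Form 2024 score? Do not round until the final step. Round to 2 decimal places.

28.09

Invert y = (SD_Y/SD_X)(x − M_X) + M_Y:
x = (SD_X/SD_Y)(y − M_Y) + M_X = (2.9/2.2)(28.33 − 27.2) + 26.6
x = 1.318182 × 1.130 + 26.6 = 28.09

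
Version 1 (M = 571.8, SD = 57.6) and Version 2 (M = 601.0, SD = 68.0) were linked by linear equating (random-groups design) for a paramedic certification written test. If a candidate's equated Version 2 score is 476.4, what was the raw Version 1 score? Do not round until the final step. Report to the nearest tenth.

466.3

Invert y = (SD_Y/SD_X)(x − M_X) + M_Y:
x = (SD_X/SD_Y)(y − M_Y) + M_X = (57.6/68.0)(476.4 − 601.0) + 571.8
x = 0.847059 × -124.600 + 571.8 = 466.3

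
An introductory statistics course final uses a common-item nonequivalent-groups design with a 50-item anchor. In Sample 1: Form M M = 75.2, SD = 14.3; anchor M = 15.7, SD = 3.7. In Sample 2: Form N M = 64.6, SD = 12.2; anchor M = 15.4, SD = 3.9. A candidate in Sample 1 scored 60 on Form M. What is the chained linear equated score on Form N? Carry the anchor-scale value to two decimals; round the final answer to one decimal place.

Form M → anchor (Sample 1): v = (3.7/14.3)(60 − 75.2) + 15.7 = 11.77
anchor → Form N (Sample 2): y = (12.2/3.9)(11.77 − 15.4) + 64.6 = 53.2

53.2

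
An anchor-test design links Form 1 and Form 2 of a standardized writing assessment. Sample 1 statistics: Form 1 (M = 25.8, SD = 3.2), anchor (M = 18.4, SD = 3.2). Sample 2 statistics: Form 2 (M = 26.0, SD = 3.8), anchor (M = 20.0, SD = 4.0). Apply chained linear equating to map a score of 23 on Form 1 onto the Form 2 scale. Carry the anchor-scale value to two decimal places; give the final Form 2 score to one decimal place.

21.8

Form 1 → anchor (Sample 1): v = (3.2/3.2)(23 − 25.8) + 18.4 = 15.60
anchor → Form 2 (Sample 2): y = (3.8/4.0)(15.60 − 20.0) + 26.0 = 21.8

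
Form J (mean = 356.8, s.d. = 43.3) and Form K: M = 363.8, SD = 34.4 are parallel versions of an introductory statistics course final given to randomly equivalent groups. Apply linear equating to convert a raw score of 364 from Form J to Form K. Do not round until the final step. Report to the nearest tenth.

Linear equating: y = (SD_Y/SD_X)(x − M_X) + M_Y
y = (34.4/43.3)(364 − 356.8) + 363.8
y = 0.794457 × 7.2 + 363.8 = 5.7201 + 363.8 = 369.5

369.5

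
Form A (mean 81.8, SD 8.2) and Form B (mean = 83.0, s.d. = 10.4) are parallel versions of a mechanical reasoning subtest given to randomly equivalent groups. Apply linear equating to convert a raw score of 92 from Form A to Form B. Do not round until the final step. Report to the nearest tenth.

Linear equating: y = (SD_Y/SD_X)(x − M_X) + M_Y
y = (10.4/8.2)(92 − 81.8) + 83.0
y = 1.268293 × 10.2 + 83.0 = 12.9366 + 83.0 = 95.9

95.9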